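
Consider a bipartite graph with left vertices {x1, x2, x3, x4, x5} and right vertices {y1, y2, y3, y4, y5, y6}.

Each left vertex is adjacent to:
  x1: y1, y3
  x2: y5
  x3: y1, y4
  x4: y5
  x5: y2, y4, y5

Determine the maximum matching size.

4

A valid assignment of size 4: x1–y3, x2–y5, x3–y1, x5–y2.
The set {x2, x4} has only 1 neighbour ({y5}), so by Hall's theorem at most 4 of the 5 left vertices can be matched.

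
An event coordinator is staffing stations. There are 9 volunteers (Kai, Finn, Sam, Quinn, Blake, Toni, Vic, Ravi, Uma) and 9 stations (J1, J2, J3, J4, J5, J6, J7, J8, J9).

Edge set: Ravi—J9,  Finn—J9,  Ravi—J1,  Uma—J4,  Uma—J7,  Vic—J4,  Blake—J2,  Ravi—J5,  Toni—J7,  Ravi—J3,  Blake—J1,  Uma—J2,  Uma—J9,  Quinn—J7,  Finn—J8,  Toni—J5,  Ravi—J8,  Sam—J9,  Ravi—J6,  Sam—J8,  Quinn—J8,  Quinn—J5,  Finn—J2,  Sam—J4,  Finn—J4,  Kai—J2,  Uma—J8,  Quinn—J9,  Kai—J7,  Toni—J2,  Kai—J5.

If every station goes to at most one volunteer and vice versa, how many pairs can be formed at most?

8

A valid assignment of size 8: Kai→J5, Finn→J2, Sam→J8, Quinn→J9, Blake→J1, Toni→J7, Vic→J4, Ravi→J6.
The set {Kai, Finn, Sam, Quinn, Toni, Vic, Uma} has only 6 neighbours ({J2, J4, J5, J7, J8, J9}), so by Hall's theorem at most 8 of the 9 volunteers can be matched.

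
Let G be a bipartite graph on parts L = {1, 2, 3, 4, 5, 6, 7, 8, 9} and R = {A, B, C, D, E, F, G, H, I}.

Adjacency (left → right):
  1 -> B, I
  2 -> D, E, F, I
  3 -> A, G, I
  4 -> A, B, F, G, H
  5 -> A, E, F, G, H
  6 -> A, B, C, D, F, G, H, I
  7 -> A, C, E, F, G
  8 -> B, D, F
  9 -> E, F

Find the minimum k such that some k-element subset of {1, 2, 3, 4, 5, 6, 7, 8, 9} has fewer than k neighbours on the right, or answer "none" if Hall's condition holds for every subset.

none

A matching saturating every left vertex exists, for instance 1→B, 2→D, 3→I, 4→A, 5→G, 6→H, 7→C, 8→F, 9→E.
By Hall's marriage theorem, this means |N(S)| ≥ |S| for every subset S, so no violating subset exists.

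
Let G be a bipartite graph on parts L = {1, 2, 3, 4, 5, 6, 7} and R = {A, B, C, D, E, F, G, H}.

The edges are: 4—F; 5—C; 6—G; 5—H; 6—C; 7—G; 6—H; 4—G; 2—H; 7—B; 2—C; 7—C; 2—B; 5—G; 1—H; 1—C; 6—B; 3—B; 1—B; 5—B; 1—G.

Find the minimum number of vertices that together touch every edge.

5

{4, B, C, G, H} is a vertex cover of size 5: every edge has an endpoint in this set.
No smaller cover exists because 1–G, 2–H, 3–B, 4–F, 5–C is a matching of size 5, and a cover must include an endpoint of each of these disjoint edges (König's theorem).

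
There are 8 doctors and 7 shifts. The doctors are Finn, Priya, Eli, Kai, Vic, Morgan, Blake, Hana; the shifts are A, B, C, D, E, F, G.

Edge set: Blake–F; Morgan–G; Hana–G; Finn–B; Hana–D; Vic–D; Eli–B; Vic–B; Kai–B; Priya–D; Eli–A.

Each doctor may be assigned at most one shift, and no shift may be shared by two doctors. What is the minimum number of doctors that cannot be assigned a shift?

3

A valid assignment of size 5: Finn-B, Priya-D, Eli-A, Morgan-G, Blake-F.
The set {Finn, Priya, Kai, Vic, Morgan, Hana} has only 3 neighbours ({B, D, G}), so by Hall's theorem at most 5 of the 8 doctors can be matched.
That matches 5 of the 8, leaving 3 unmatched; no matching can do better.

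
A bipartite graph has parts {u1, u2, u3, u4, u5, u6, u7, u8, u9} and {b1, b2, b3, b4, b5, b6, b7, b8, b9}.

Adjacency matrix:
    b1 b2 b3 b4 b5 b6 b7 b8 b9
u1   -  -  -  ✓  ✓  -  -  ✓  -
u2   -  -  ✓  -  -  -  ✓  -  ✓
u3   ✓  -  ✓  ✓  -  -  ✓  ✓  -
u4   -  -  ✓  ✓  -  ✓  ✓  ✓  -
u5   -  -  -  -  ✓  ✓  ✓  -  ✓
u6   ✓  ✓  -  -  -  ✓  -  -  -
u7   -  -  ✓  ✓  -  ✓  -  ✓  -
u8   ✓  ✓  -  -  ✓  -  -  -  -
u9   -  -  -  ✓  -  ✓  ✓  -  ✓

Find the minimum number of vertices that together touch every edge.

A maximum matching has 9 edges (e.g. u1–b5, u2–b7, u3–b4, u4–b8, u5–b9, u6–b1, u7–b3, u8–b2, u9–b6).
By König's theorem the minimum vertex cover has the same size. One such cover is {u1, u2, u3, u4, u5, u6, u7, u8, u9}.

9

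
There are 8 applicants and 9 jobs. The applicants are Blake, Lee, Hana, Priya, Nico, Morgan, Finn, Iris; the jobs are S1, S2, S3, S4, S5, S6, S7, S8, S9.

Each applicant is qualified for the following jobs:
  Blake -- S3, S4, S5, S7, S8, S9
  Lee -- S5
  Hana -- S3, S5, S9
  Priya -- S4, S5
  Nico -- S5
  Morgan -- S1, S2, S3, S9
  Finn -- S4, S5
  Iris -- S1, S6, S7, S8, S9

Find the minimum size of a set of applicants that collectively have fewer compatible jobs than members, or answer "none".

2

Take S = {Lee, Nico}. Its neighbourhood is {S5}, so |N(S)| = 1 < |S| = 2.
No single vertex violates Hall's condition since each has at least one neighbour, so 2 is the minimum.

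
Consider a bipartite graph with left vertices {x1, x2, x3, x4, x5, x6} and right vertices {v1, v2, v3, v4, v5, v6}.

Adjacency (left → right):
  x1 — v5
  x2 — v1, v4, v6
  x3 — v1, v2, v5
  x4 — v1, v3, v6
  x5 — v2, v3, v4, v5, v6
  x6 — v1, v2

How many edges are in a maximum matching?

6

One maximum matching: x1-v5, x2-v6, x3-v1, x4-v3, x5-v4, x6-v2.
This saturates every left vertex, so 6 is the maximum.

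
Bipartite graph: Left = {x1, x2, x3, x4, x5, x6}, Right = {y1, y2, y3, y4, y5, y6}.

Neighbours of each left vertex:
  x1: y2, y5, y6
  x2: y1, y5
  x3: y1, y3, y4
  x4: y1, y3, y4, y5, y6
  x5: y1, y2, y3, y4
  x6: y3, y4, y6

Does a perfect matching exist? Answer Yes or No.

For example, pair x1→y2, x2→y5, x3→y4, x4→y6, x5→y1, x6→y3.
Every left vertex is matched, so this is a perfect matching.

Yes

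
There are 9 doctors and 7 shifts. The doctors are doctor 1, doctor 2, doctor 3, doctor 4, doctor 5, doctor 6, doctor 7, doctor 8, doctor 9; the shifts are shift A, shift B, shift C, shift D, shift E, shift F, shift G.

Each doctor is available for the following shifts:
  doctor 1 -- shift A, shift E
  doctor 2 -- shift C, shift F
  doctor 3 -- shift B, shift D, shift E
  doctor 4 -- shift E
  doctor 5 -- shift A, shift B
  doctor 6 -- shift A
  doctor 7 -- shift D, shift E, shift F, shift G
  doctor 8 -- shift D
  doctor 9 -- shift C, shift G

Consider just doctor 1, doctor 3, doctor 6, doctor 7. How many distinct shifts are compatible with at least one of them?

The union of neighbours of {doctor 1, doctor 3, doctor 6, doctor 7} is {shift A, shift B, shift D, shift E, shift F, shift G}, which has 6 elements.
Since |N(S)| = 6 ≥ |S| = 4, Hall's condition holds for this subset.

6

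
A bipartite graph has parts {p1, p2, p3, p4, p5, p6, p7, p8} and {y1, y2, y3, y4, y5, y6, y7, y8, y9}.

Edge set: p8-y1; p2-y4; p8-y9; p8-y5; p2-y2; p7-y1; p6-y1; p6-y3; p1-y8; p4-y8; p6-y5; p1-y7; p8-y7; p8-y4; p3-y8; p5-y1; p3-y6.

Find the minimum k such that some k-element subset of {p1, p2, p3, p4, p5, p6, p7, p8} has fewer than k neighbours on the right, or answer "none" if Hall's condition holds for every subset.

Take S = {p5, p7}. Its neighbourhood is {y1}, so |N(S)| = 1 < |S| = 2.
No single vertex violates Hall's condition since each has at least one neighbour, so 2 is the minimum.

2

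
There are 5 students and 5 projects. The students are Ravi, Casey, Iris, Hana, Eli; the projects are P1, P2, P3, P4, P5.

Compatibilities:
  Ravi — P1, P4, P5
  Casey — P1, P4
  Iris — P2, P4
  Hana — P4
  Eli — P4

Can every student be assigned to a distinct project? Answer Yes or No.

No

The set {Hana, Eli} has only 1 neighbour ({P4}), so by Hall's theorem at most 4 of the 5 students can be matched.
Hence no matching covers every student.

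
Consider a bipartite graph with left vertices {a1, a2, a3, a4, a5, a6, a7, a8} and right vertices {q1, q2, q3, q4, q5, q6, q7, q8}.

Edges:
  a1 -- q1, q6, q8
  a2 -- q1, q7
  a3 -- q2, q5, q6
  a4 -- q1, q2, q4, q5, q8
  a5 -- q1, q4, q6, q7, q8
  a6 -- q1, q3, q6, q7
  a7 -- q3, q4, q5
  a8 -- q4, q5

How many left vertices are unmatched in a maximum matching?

0

One maximum matching: a1-q8, a2-q1, a3-q2, a4-q4, a5-q6, a6-q7, a7-q3, a8-q5.
All 8 left vertices are matched, so no larger matching exists.
That matches 8 of the 8, leaving 0 unmatched; no matching can do better.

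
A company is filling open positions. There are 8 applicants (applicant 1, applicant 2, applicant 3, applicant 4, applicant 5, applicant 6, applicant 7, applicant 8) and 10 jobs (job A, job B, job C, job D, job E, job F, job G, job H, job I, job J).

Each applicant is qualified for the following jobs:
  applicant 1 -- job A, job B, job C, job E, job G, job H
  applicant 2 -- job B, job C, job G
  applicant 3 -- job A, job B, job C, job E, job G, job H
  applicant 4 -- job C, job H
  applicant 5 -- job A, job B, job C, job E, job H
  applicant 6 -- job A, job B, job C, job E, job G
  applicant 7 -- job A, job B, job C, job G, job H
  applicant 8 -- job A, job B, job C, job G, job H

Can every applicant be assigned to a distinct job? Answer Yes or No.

No

The set {applicant 1, applicant 2, applicant 3, applicant 4, applicant 5, applicant 6, applicant 7, applicant 8} has only 6 neighbours ({job A, job B, job C, job E, job G, job H}), so by Hall's theorem at most 6 of the 8 applicants can be matched.
Hence no matching covers every applicant.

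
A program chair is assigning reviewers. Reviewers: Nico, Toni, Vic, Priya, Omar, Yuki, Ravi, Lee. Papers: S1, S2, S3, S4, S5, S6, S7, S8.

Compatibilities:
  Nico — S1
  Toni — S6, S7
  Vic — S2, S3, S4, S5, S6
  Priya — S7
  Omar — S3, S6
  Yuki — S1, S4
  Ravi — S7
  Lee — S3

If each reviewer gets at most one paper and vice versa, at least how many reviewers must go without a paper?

2

One maximum matching: Nico→S1, Toni→S6, Vic→S2, Priya→S7, Omar→S3, Yuki→S4.
The set {Toni, Priya, Omar, Ravi, Lee} has only 3 neighbours ({S3, S6, S7}), so by Hall's theorem at most 6 of the 8 reviewers can be matched.
That matches 6 of the 8, leaving 2 unmatched; no matching can do better.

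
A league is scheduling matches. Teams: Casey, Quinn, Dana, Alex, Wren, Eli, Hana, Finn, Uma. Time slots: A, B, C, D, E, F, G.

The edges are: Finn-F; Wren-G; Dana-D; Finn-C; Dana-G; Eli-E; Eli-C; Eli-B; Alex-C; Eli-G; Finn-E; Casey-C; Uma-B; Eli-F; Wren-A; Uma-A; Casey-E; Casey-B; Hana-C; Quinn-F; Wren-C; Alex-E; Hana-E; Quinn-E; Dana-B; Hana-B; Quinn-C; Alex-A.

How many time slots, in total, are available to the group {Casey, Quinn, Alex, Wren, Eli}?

6

The union of neighbours of {Casey, Quinn, Alex, Wren, Eli} is {A, B, C, E, F, G}, which has 6 elements.
Since |N(S)| = 6 ≥ |S| = 5, Hall's condition holds for this subset.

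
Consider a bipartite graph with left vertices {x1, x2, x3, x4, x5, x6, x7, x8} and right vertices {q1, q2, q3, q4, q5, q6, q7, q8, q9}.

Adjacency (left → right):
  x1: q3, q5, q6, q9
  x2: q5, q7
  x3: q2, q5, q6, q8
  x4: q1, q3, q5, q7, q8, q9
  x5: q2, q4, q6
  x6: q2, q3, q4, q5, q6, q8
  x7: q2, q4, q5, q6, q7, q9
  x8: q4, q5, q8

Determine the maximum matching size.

One maximum matching: x1-q5, x2-q7, x3-q2, x4-q9, x5-q6, x6-q3, x7-q4, x8-q8.
This saturates every left vertex, so 8 is the maximum.

8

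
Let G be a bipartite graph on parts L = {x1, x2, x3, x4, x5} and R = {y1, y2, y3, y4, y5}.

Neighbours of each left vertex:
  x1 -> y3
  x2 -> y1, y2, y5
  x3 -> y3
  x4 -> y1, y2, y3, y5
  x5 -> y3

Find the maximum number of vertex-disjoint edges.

3

A valid assignment of size 3: x1-y3, x2-y2, x4-y1.
The set {x1, x3, x5} has only 1 neighbour ({y3}), so by Hall's theorem at most 3 of the 5 left vertices can be matched.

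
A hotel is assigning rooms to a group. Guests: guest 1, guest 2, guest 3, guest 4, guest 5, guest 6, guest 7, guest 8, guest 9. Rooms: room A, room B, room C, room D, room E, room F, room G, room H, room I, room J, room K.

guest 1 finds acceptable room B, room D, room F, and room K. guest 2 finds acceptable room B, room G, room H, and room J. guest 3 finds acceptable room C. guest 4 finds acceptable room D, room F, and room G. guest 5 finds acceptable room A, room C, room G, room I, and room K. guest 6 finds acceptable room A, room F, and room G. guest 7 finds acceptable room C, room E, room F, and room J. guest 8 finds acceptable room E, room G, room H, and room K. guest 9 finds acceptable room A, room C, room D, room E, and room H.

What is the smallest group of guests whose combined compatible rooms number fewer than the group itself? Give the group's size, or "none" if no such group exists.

none

A matching saturating every guest exists, for instance guest 1→room K, guest 2→room J, guest 3→room C, guest 4→room G, guest 5→room I, guest 6→room F, guest 7→room E, guest 8→room H, guest 9→room D.
By Hall's marriage theorem, this means |N(S)| ≥ |S| for every subset S, so no violating subset exists.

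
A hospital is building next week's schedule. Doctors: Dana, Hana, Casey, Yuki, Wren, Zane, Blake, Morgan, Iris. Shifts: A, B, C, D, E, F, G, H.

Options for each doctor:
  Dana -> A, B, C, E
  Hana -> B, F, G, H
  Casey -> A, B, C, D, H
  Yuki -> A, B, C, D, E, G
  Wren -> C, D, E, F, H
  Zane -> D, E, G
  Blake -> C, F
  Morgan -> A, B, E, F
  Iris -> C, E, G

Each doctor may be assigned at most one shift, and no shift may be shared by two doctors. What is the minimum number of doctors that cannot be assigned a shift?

For example, pair Dana–E, Hana–F, Casey–A, Yuki–G, Wren–H, Zane–D, Blake–C, Morgan–B.
The set {Dana, Hana, Casey, Yuki, Wren, Zane, Blake, Morgan, Iris} has only 8 neighbours ({A, B, C, D, E, F, G, H}), so by Hall's theorem at most 8 of the 9 doctors can be matched.
That matches 8 of the 9, leaving 1 unmatched; no matching can do better.

1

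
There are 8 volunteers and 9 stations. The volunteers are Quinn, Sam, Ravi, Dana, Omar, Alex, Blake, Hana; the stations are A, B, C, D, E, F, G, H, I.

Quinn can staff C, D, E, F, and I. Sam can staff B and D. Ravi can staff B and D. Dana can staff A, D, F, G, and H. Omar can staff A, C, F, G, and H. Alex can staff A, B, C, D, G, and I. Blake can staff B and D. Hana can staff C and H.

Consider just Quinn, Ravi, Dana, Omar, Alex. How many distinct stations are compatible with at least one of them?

9

The union of neighbours of {Quinn, Ravi, Dana, Omar, Alex} is {A, B, C, D, E, F, G, H, I}, which has 9 elements.
Since |N(S)| = 9 ≥ |S| = 5, Hall's condition holds for this subset.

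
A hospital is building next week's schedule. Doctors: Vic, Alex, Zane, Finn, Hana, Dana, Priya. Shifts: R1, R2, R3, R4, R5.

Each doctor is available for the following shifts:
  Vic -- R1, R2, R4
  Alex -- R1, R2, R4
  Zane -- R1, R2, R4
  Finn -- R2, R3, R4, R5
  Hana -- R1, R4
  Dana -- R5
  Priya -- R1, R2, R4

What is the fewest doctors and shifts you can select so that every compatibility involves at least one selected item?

The 5 edges Vic–R1, Alex–R2, Zane–R4, Finn–R3, Dana–R5 form a matching, so any vertex cover needs at least 5 vertices (one per matched edge).
Conversely {Finn, Dana, R1, R2, R4} meets every edge and has exactly 5 vertices, so 5 is optimal.

5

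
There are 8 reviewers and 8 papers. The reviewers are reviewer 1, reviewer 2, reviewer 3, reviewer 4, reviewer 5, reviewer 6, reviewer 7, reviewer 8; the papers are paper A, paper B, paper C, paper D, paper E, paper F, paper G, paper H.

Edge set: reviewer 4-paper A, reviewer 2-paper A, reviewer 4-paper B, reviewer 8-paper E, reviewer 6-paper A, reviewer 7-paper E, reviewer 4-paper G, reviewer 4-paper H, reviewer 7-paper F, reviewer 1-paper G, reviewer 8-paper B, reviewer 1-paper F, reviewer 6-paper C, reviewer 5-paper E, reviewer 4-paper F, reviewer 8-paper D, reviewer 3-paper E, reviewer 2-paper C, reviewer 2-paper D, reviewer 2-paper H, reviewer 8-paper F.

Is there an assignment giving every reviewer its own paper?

No

The set {reviewer 3, reviewer 5} has only 1 neighbour ({paper E}), so by Hall's theorem at most 7 of the 8 reviewers can be matched.
Hence no matching covers every reviewer.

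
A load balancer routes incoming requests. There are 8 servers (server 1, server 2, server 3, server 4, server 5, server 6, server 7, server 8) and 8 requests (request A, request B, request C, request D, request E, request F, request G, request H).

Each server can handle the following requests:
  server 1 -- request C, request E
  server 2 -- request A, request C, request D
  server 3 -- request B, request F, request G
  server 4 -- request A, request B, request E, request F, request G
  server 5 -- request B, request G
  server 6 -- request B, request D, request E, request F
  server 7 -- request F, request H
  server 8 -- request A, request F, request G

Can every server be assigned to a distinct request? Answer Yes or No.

One maximum matching: server 1–request C, server 2–request A, server 3–request G, server 4–request E, server 5–request B, server 6–request D, server 7–request H, server 8–request F.
Every server is matched, so this is a perfect matching.

Yes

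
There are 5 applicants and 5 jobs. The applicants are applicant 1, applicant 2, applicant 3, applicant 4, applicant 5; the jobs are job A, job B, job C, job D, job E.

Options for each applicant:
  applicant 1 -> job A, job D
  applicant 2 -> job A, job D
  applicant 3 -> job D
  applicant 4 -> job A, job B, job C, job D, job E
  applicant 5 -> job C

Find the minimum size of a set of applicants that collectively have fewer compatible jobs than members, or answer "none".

3

Take S = {applicant 1, applicant 2, applicant 3}. Its neighbourhood is {job A, job D}, so |N(S)| = 2 < |S| = 3.
Every subset of size less than 3 has at least as many neighbours as members, so 3 is the minimum.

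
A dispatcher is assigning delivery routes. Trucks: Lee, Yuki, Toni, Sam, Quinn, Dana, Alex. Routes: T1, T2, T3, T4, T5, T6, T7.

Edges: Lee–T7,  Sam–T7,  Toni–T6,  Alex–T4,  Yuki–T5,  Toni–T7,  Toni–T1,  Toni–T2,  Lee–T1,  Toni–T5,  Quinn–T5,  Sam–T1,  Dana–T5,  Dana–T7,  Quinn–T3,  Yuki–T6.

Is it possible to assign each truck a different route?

Yes

A valid assignment of size 7: Lee-T1, Yuki-T6, Toni-T2, Sam-T7, Quinn-T3, Dana-T5, Alex-T4.
Every truck is matched, so this is a perfect matching.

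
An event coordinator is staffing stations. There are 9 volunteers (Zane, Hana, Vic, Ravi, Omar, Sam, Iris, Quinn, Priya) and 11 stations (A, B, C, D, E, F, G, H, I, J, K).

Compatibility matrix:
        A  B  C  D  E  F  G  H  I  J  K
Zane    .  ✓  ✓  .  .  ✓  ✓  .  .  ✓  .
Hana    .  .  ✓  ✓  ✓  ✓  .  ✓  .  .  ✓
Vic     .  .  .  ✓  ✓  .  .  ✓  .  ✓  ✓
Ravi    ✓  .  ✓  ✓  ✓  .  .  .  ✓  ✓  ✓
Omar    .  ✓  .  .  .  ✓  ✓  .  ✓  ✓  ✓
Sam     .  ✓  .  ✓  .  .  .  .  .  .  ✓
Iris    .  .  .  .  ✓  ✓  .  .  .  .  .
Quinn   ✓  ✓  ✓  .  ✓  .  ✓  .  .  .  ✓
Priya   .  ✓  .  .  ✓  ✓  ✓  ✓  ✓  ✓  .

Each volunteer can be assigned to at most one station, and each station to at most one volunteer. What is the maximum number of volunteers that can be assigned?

9

One maximum matching: Zane-B, Hana-H, Vic-E, Ravi-K, Omar-G, Sam-D, Iris-F, Quinn-A, Priya-J.
All 9 volunteers are matched, so no larger matching exists.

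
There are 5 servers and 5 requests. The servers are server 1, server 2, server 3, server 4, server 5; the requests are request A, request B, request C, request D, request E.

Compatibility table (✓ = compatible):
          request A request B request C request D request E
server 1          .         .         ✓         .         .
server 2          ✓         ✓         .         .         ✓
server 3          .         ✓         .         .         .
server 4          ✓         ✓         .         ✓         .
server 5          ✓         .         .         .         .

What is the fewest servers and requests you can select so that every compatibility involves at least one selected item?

{server 1, server 2, server 3, server 4, server 5} is a vertex cover of size 5: every edge has an endpoint in this set.
No smaller cover exists because server 1–request C, server 2–request E, server 3–request B, server 4–request D, server 5–request A is a matching of size 5, and a cover must include an endpoint of each of these disjoint edges (König's theorem).

5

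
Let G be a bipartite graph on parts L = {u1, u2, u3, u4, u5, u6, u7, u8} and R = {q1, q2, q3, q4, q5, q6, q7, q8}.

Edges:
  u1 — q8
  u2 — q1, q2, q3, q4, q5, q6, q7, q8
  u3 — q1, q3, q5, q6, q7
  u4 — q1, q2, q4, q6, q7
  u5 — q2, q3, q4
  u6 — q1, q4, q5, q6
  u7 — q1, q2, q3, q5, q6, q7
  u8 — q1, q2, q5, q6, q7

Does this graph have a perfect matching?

One maximum matching: u1–q8, u2–q1, u3–q3, u4–q4, u5–q2, u6–q5, u7–q7, u8–q6.
All 8 left vertices are covered.

Yes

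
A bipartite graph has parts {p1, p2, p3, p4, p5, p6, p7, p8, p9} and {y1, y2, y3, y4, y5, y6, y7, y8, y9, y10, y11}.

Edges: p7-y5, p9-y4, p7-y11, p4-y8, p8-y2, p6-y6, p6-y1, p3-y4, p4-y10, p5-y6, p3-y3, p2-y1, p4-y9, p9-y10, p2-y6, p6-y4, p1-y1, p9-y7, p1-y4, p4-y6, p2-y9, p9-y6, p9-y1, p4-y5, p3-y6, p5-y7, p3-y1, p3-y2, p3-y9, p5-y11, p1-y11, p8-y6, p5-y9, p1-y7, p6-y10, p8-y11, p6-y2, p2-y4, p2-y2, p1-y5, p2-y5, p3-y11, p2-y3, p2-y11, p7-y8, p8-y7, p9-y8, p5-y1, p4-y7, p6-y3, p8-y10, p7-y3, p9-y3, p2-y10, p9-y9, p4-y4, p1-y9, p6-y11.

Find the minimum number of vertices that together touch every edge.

9

{p1, p2, p3, p4, p5, p6, p7, p8, p9} is a vertex cover of size 9: every edge has an endpoint in this set.
No smaller cover exists because p1–y9, p2–y4, p3–y11, p4–y10, p5–y1, p6–y3, p7–y8, p8–y6, p9–y7 is a matching of size 9, and a cover must include an endpoint of each of these disjoint edges (König's theorem).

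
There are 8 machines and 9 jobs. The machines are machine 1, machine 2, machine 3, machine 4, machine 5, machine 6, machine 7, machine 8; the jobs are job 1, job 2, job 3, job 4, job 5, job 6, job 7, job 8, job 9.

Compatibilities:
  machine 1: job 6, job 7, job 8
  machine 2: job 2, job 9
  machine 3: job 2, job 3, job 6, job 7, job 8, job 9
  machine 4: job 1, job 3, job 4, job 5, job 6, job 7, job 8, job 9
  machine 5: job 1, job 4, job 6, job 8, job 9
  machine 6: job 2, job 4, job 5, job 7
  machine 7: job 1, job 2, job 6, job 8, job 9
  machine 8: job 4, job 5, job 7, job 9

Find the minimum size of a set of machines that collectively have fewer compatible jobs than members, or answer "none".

A matching saturating every machine exists, for instance machine 1→job 6, machine 2→job 2, machine 3→job 8, machine 4→job 7, machine 5→job 4, machine 6→job 5, machine 7→job 1, machine 8→job 9.
By Hall's marriage theorem, this means |N(S)| ≥ |S| for every subset S, so no violating subset exists.

none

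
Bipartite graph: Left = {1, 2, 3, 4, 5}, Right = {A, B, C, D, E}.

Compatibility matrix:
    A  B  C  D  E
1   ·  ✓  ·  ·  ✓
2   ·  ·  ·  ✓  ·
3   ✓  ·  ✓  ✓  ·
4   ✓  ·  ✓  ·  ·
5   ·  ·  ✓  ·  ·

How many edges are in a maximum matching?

4

A valid assignment of size 4: 1–B, 2–D, 3–A, 4–C.
The set {2, 3, 4, 5} has only 3 neighbours ({A, C, D}), so by Hall's theorem at most 4 of the 5 left vertices can be matched.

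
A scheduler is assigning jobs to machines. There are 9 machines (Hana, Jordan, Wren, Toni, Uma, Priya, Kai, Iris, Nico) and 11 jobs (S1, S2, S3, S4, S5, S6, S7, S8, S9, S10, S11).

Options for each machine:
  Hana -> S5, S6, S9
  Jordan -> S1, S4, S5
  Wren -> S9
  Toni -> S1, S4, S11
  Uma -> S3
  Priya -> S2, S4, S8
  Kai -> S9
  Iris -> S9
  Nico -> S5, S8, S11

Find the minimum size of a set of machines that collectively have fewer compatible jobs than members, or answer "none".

2

Take S = {Wren, Kai}. Its neighbourhood is {S9}, so |N(S)| = 1 < |S| = 2.
No single vertex violates Hall's condition since each has at least one neighbour, so 2 is the minimum.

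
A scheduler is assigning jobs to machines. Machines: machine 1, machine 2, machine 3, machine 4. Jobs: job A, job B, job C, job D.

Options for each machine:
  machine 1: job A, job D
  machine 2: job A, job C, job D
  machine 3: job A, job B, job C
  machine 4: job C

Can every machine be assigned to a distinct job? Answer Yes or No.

A valid assignment of size 4: machine 1–job D, machine 2–job A, machine 3–job B, machine 4–job C.
Every machine is matched, so this is a perfect matching.

Yes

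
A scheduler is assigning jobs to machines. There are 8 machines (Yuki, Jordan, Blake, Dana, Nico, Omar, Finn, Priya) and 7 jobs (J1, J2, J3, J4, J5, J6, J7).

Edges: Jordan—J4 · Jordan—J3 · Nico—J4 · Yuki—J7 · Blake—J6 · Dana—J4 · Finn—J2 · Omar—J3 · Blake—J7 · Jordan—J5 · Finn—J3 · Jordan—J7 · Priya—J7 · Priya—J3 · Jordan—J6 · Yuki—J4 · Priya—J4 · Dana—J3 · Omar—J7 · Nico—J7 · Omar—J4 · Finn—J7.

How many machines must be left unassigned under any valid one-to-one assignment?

One maximum matching: Yuki-J4, Jordan-J5, Blake-J6, Dana-J3, Nico-J7, Finn-J2.
The set {Yuki, Dana, Nico, Omar, Priya} has only 3 neighbours ({J3, J4, J7}), so by Hall's theorem at most 6 of the 8 machines can be matched.
That matches 6 of the 8, leaving 2 unmatched; no matching can do better.

2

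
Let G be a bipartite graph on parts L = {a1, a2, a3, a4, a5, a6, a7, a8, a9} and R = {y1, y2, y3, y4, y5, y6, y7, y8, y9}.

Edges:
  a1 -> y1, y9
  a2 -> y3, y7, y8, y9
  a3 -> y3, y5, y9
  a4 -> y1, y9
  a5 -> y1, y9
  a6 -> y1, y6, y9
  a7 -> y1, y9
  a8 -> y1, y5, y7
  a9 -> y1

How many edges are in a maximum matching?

A valid assignment of size 6: a1→y9, a2→y8, a3→y3, a4→y1, a6→y6, a8→y7.
The set {a1, a4, a5, a7, a9} has only 2 neighbours ({y1, y9}), so by Hall's theorem at most 6 of the 9 left vertices can be matched.

6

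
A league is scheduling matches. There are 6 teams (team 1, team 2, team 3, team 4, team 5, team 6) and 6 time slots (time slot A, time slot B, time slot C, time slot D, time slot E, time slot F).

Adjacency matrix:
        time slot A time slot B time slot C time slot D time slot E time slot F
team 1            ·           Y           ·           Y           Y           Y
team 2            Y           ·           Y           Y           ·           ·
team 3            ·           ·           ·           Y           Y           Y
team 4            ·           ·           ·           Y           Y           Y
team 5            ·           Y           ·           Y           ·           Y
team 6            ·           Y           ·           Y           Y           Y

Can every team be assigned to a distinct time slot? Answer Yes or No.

No

The set {team 1, team 3, team 4, team 5, team 6} has only 4 neighbours ({time slot B, time slot D, time slot E, time slot F}), so by Hall's theorem at most 5 of the 6 teams can be matched.
Hence no matching covers every team.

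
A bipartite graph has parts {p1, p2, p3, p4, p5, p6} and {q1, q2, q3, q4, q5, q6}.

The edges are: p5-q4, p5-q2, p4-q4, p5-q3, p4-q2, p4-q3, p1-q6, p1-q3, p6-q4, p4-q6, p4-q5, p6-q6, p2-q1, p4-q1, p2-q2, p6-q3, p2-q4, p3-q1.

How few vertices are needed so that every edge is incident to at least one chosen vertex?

6

The 6 edges p1–q3, p2–q4, p3–q1, p4–q5, p5–q2, p6–q6 form a matching, so any vertex cover needs at least 6 vertices (one per matched edge).
Conversely {p1, p2, p3, p4, p5, p6} meets every edge and has exactly 6 vertices, so 6 is optimal.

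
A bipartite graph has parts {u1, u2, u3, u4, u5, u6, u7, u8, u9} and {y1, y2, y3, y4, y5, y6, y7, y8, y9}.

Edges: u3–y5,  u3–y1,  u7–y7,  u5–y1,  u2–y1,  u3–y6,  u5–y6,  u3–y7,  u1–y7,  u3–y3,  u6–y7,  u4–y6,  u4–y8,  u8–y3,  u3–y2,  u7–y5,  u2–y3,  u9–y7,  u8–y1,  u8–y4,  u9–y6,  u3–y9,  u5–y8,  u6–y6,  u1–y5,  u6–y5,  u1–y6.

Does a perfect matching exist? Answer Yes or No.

No

The set {u1, u6, u7, u9} has only 3 neighbours ({y5, y6, y7}), so by Hall's theorem at most 8 of the 9 left vertices can be matched.
Hence no matching covers every left vertex.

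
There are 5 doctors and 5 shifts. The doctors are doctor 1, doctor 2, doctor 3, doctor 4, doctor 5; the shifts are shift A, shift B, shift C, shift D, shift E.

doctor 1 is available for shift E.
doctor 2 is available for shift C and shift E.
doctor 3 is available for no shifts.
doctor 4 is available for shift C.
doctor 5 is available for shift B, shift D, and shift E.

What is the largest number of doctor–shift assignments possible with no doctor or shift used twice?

3

One maximum matching: doctor 1→shift E, doctor 2→shift C, doctor 5→shift D.
The set {doctor 1, doctor 2, doctor 3, doctor 4} has only 2 neighbours ({shift C, shift E}), so by Hall's theorem at most 3 of the 5 doctors can be matched.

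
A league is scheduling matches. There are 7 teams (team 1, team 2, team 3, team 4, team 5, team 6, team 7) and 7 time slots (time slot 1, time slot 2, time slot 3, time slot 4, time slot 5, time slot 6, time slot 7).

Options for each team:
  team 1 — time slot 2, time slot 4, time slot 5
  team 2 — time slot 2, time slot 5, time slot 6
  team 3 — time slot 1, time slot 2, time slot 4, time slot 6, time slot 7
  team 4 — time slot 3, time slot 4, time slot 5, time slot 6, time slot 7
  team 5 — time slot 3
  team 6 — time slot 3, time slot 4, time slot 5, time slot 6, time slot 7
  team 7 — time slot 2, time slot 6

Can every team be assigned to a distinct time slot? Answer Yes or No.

Yes

One maximum matching: team 1-time slot 4, team 2-time slot 6, team 3-time slot 1, team 4-time slot 7, team 5-time slot 3, team 6-time slot 5, team 7-time slot 2.
All 7 teams are covered.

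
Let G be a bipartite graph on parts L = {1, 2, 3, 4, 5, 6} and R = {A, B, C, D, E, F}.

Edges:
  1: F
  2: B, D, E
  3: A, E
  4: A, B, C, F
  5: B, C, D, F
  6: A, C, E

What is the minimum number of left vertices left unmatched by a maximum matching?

One maximum matching: 1–F, 2–B, 3–A, 4–C, 5–D, 6–E.
This saturates every left vertex, so 6 is the maximum.
That matches 6 of the 6, leaving 0 unmatched; no matching can do better.

0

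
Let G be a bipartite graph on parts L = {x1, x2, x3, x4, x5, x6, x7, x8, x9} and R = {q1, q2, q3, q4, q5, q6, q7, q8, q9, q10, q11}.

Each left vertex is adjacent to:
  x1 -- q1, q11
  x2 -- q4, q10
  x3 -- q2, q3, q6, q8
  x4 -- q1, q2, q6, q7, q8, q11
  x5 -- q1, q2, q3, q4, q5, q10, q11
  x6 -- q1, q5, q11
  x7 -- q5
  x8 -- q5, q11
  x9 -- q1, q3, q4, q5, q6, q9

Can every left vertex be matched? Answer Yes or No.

No

The set {x1, x6, x7, x8} has only 3 neighbours ({q1, q11, q5}), so by Hall's theorem at most 8 of the 9 left vertices can be matched.
Hence no matching covers every left vertex.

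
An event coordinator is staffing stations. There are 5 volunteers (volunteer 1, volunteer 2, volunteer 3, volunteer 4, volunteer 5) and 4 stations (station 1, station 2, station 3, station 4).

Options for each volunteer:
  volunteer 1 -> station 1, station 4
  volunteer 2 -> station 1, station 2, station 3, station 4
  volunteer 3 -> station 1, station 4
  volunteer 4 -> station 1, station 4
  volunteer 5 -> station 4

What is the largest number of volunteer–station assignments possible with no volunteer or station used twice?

A valid assignment of size 3: volunteer 1-station 4, volunteer 2-station 2, volunteer 3-station 1.
The set {volunteer 1, volunteer 3, volunteer 4, volunteer 5} has only 2 neighbours ({station 1, station 4}), so by Hall's theorem at most 3 of the 5 volunteers can be matched.

3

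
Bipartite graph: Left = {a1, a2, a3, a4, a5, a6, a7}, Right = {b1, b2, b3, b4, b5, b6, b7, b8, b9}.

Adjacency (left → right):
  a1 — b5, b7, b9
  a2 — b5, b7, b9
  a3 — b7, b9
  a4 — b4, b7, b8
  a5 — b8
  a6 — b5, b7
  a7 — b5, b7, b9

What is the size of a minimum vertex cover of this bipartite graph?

The 5 edges a1–b5, a2–b9, a3–b7, a4–b4, a5–b8 form a matching, so any vertex cover needs at least 5 vertices (one per matched edge).
Conversely {a4, a5, b5, b7, b9} meets every edge and has exactly 5 vertices, so 5 is optimal.

5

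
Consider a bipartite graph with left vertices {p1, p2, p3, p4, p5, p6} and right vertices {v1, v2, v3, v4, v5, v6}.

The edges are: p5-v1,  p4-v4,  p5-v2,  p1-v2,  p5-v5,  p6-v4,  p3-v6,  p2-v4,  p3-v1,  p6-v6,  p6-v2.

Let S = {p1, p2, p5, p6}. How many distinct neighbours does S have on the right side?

The union of neighbours of {p1, p2, p5, p6} is {v1, v2, v4, v5, v6}, which has 5 elements.
Since |N(S)| = 5 ≥ |S| = 4, Hall's condition holds for this subset.

5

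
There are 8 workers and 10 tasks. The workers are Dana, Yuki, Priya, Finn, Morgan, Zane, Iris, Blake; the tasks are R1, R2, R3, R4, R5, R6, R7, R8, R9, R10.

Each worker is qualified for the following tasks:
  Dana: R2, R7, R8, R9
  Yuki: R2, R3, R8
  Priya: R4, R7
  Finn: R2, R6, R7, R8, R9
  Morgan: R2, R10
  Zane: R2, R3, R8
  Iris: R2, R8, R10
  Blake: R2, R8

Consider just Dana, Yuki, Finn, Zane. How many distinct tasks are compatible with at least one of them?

6

The union of neighbours of {Dana, Yuki, Finn, Zane} is {R2, R3, R6, R7, R8, R9}, which has 6 elements.
Since |N(S)| = 6 ≥ |S| = 4, Hall's condition holds for this subset.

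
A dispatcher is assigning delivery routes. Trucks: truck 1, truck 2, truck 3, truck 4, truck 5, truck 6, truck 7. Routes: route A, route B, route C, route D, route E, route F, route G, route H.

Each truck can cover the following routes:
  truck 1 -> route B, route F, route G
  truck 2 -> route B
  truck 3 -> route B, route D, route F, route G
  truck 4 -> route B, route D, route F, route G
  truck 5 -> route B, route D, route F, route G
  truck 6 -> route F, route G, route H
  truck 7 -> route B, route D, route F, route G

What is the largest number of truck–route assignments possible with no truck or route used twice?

5

A valid assignment of size 5: truck 1→route G, truck 2→route B, truck 3→route D, truck 4→route F, truck 6→route H.
The set {truck 1, truck 2, truck 3, truck 4, truck 5, truck 7} has only 4 neighbours ({route B, route D, route F, route G}), so by Hall's theorem at most 5 of the 7 trucks can be matched.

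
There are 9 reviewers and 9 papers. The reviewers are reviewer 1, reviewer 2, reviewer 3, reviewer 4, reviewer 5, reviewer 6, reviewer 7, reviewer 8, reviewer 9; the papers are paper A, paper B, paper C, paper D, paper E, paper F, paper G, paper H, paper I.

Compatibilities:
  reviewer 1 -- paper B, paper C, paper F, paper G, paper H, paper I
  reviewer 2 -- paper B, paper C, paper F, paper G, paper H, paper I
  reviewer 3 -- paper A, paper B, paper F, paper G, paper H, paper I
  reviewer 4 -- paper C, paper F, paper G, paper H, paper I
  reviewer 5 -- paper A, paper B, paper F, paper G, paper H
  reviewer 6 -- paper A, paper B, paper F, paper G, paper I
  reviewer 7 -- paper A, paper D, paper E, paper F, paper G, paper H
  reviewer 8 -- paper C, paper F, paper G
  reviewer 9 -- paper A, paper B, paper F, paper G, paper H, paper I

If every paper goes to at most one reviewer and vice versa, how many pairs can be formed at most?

For example, pair reviewer 1→paper H, reviewer 2→paper F, reviewer 3→paper B, reviewer 4→paper I, reviewer 5→paper G, reviewer 6→paper A, reviewer 7→paper E, reviewer 8→paper C.
The set {reviewer 1, reviewer 2, reviewer 3, reviewer 4, reviewer 5, reviewer 6, reviewer 8, reviewer 9} has only 7 neighbours ({paper A, paper B, paper C, paper F, paper G, paper H, paper I}), so by Hall's theorem at most 8 of the 9 reviewers can be matched.

8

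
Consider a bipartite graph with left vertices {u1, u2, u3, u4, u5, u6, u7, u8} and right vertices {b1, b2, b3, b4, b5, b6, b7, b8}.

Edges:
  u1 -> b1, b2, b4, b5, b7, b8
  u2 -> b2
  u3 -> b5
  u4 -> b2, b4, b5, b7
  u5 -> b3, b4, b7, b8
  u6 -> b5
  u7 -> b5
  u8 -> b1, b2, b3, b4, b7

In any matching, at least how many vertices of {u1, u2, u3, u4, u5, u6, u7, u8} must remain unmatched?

For example, pair u1–b1, u2–b2, u3–b5, u4–b4, u5–b3, u8–b7.
The set {u3, u6, u7} has only 1 neighbour ({b5}), so by Hall's theorem at most 6 of the 8 left vertices can be matched.
That matches 6 of the 8, leaving 2 unmatched; no matching can do better.

2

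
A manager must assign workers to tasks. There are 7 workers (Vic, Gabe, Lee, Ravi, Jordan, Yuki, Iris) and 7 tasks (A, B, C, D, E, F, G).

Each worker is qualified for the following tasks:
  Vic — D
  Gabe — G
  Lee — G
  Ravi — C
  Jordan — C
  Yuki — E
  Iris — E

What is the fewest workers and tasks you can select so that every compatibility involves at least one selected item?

A maximum matching has 4 edges (e.g. Vic–D, Gabe–G, Ravi–C, Yuki–E).
By König's theorem the minimum vertex cover has the same size. One such cover is {Vic, C, E, G}.

4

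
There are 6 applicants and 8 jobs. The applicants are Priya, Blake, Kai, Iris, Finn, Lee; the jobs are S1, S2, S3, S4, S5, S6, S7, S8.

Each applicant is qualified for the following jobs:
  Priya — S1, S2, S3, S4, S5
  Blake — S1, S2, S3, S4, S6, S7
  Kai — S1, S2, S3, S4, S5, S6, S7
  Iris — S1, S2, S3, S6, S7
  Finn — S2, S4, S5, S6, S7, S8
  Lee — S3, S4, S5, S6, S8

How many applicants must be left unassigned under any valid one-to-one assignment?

For example, pair Priya–S1, Blake–S2, Kai–S4, Iris–S3, Finn–S7, Lee–S6.
This saturates every applicant, so 6 is the maximum.
That matches 6 of the 6, leaving 0 unmatched; no matching can do better.

0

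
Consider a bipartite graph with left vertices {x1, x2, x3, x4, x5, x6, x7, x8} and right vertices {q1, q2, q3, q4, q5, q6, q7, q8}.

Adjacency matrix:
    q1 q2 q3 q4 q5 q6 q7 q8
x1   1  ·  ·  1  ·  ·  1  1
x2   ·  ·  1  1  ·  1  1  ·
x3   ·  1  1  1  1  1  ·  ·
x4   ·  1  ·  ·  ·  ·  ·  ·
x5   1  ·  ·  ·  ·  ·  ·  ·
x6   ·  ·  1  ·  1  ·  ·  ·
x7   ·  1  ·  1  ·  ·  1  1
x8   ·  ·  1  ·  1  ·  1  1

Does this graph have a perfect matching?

For example, pair x1–q4, x2–q6, x3–q3, x4–q2, x5–q1, x6–q5, x7–q7, x8–q8.
Every left vertex is matched, so this is a perfect matching.

Yes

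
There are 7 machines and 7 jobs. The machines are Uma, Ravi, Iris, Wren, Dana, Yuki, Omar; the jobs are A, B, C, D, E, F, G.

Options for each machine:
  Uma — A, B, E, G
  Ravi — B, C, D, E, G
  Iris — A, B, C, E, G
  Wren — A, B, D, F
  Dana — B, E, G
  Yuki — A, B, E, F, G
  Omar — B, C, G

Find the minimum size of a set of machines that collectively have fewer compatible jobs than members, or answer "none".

none

A matching saturating every machine exists, for instance Uma→A, Ravi→G, Iris→C, Wren→D, Dana→E, Yuki→F, Omar→B.
By Hall's marriage theorem, this means |N(S)| ≥ |S| for every subset S, so no violating subset exists.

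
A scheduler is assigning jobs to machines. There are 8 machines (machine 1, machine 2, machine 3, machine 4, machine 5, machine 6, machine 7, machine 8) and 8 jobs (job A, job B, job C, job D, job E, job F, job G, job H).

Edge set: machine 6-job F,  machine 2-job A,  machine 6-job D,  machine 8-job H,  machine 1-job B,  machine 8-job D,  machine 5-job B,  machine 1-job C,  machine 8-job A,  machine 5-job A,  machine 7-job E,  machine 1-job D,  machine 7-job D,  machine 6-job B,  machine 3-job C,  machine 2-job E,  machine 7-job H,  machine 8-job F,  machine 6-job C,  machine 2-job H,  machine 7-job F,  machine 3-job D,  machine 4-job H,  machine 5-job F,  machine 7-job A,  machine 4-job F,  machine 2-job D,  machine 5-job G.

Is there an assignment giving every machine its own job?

One maximum matching: machine 1-job B, machine 2-job H, machine 3-job C, machine 4-job F, machine 5-job G, machine 6-job D, machine 7-job E, machine 8-job A.
Every machine is matched, so this is a perfect matching.

Yes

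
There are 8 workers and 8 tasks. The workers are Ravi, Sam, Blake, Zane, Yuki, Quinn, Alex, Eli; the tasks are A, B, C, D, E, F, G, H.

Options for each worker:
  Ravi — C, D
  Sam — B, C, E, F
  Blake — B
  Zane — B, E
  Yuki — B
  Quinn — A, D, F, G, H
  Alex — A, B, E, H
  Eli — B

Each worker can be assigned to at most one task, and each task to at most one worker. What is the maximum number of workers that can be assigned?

A valid assignment of size 6: Ravi→D, Sam→C, Blake→B, Zane→E, Quinn→G, Alex→H.
The set {Blake, Yuki, Eli} has only 1 neighbour ({B}), so by Hall's theorem at most 6 of the 8 workers can be matched.

6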